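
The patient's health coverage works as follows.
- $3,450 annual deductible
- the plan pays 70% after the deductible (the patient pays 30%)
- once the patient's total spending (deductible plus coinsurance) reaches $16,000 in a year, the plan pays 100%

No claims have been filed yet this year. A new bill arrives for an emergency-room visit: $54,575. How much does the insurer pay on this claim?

The full $3,450 deductible is still open; $3,450 of this bill applies to it.
The remaining $51,125 (= $54,575 − $3,450) moves to coinsurance.
Patient's 30% share of $51,125 is $15,337.50.
So the patient owes $3,450 + $15,337.50 = $18,787.50 before any cap.
Year-to-date out-of-pocket would reach $0 + $18,787.50 = $18,787.50, above the $16,000 maximum, so the patient pays only $16,000 − $0 = $16,000.
Insurer pays the balance: $54,575 − $16,000 = $38,575.

$38,575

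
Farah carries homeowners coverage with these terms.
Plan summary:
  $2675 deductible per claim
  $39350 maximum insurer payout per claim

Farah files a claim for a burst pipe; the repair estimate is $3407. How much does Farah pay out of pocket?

$2675

Less the $2675 deductible: $3407 − $2675 = $732.
That's under the $39350 cap, so the insurer reimburses the full $732.
Out of pocket: $3407 − $732 = $2675.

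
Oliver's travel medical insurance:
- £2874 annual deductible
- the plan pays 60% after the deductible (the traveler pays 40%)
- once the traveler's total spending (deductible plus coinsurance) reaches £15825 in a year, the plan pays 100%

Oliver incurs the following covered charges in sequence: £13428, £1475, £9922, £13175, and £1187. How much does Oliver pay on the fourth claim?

Bill 1, £13428: deductible takes £2874, £10554 remains; coinsurance £10554 × 40% = £4221.60. Traveler pays £7095.60; OOP now £7095.60.
Bill 2, £1475: deductible already satisfied, so traveler's share is 40% × £1475 = £590. Traveler pays £590; OOP now £7685.60.
Bill 3, £9922: deductible met; 40% of £9922 = £3968.80. Traveler pays £3968.80; OOP now £11654.40.
Bill 4, £13175: deductible met; 40% of £13175 = £5270. OOP would hit £16924.40 > £15825, so the cap limits the traveler to £15825 − £11654.40 = £4170.60.

£4170.60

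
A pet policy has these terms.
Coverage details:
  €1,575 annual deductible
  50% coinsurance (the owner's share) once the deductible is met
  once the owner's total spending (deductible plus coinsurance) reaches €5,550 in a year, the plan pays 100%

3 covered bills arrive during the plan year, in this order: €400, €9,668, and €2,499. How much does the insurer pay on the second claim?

Claim 1 — €400: fully absorbed by the deductible. Owner owes €400 (running OOP €400). Plan pays €400 − €400 = €0.
Claim 2 — €9,668: €1,175 to deductible, leaving €8,493; coinsurance €8,493 × 50% = €4,246.50. Together that's €1,175 + €4,246.50 = €5,421.50. OOP would hit €5,821.50 > €5,550, so the cap limits the owner to €5,550 − €400 = €5,150. Plan pays €9,668 − €5,150 = €4,518.

€4,518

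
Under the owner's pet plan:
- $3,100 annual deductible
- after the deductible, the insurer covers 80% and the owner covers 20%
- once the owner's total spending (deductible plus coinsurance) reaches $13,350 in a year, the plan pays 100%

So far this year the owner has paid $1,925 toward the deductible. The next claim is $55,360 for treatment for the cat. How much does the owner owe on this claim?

$11,425

Deductible still to meet: $3,100 − $1,925 = $1,175.
The remaining $54,185 (= $55,360 − $1,175) moves to coinsurance.
20% of $54,185 = $10,837 falls to the owner.
That puts the owner's cost at $1,175 + $10,837 = $12,012 before any cap.
Year-to-date out-of-pocket would reach $1,925 + $12,012 = $13,937, above the $13,350 maximum, so the owner pays only $13,350 − $1,925 = $11,425.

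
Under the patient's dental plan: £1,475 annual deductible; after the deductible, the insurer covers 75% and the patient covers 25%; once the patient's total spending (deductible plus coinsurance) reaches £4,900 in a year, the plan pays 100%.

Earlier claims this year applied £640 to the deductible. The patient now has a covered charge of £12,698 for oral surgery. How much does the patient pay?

Remaining deductible: £1,475 − £640 = £835.
That leaves £12,698 − £835 = £11,863 for coinsurance.
25% of £11,863 = £2,965.75 falls to the patient.
That puts the patient's cost at £835 + £2,965.75 = £3,800.75 before any cap.
Year-to-date out-of-pocket becomes £640 + £3,800.75 = £4,440.75, still under the £4,900 maximum, so no cap applies.

£3,800.75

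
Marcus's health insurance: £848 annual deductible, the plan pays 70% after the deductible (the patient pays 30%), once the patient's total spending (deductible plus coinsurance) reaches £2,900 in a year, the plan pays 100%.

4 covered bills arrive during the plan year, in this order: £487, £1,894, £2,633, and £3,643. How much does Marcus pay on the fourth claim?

Claim 1 — £487: entire amount goes to the deductible. Patient owes £487 (running OOP £487).
Claim 2 — £1,894: deductible takes £361, £1,533 remains; coinsurance £1,533 × 30% = £459.90. Patient owes £820.90 (running OOP £1,307.90).
Claim 3 — £2,633: deductible met; 30% of £2,633 = £789.90. Patient pays £789.90; OOP now £2,097.80.
Claim 4 — £3,643: deductible met; 30% of £3,643 = £1,092.90. Adding that to £2,097.80 gives £3,190.70, past the £2,900 cap; patient pays only £2,900 − £2,097.80 = £802.20.

£802.20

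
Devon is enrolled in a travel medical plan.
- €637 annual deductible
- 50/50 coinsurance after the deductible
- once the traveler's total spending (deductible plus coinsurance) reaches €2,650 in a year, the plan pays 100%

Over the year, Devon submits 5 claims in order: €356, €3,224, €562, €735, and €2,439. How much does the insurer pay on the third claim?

€281

Claim 1 — €356: fully absorbed by the deductible. Cost to traveler: €356. OOP to date €356. Insurer: €356 − €356 = €0.
Claim 2 — €3,224: €281 to deductible, leaving €2,943; traveler's 50% is €1,471.50. Traveler owes €1,752.50 (running OOP €2,108.50). Plan pays €3,224 − €1,752.50 = €1,471.50.
Claim 3 — €562: deductible met; 50% of €562 = €281. Traveler owes €281 (running OOP €2,389.50). Insurer: €562 − €281 = €281.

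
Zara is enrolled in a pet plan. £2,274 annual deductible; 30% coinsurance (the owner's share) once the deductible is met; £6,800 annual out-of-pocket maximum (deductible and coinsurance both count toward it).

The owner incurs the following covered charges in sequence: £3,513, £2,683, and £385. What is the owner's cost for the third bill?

Claim 1 — £3,513: deductible takes £2,274, £1,239 remains; 30% of £1,239 = £371.70. Owner owes £2,645.70 (running OOP £2,645.70).
Claim 2 — £2,683: 30% coinsurance on £2,683 = £804.90. Cost to owner: £804.90. OOP to date £3,450.60.
Claim 3 — £385: 30% coinsurance on £385 = £115.50. Owner pays £115.50; OOP now £3,566.10.

£115.50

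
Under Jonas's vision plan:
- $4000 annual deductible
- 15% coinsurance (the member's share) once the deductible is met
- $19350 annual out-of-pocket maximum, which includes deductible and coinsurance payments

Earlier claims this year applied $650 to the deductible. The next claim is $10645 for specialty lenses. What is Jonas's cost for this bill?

$650 of the $4000 deductible is already met, leaving $3350.
That leaves $10645 − $3350 = $7295 for coinsurance.
Coinsurance: $7295 × 15% = $1094.25.
Member responsibility before any cap: $3350 + $1094.25 = $4444.25.
Year-to-date out-of-pocket becomes $650 + $4444.25 = $5094.25, still under the $19350 maximum, so no cap applies.

$4444.25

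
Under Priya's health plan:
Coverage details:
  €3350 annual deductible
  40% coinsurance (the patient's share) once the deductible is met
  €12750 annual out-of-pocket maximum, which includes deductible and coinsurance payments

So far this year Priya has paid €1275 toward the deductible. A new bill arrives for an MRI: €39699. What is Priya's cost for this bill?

Remaining deductible: €3350 − €1275 = €2075.
After the €2075 deductible portion, €39699 − €2075 = €37624 is subject to coinsurance.
Coinsurance: €37624 × 40% = €15049.60.
Patient responsibility before any cap: €2075 + €15049.60 = €17124.60.
That would bring total out-of-pocket to €18399.60, past the €12750 cap. The patient is capped at €12750 − €1275 = €11475 on this claim.

€11475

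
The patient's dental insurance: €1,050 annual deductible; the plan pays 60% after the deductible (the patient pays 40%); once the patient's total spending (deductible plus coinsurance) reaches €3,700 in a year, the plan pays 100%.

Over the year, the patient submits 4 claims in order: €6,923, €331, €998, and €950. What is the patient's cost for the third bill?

€168.40

#1 (€6,923): deductible takes €1,050, €5,873 remains; patient's 40% is €2,349.20. Patient pays €3,399.20; OOP now €3,399.20.
#2 (€331): 40% coinsurance on €331 = €132.40. Cost to patient: €132.40. OOP to date €3,531.60.
#3 (€998): deductible already satisfied, so patient's share is 40% × €998 = €399.20. OOP would hit €3,930.80 > €3,700, so the cap limits the patient to €3,700 − €3,531.60 = €168.40.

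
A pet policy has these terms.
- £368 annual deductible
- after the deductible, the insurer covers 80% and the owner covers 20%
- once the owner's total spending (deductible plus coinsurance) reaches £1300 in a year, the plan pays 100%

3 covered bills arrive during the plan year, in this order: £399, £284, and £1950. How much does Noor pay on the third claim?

£390

#1 (£399): deductible takes £368, £31 remains; owner's 20% is £6.20. Owner owes £374.20 (running OOP £374.20).
#2 (£284): 20% coinsurance on £284 = £56.80. Owner pays £56.80; OOP now £431.
#3 (£1950): deductible already satisfied, so owner's share is 20% × £1950 = £390. Cost to owner: £390. OOP to date £821.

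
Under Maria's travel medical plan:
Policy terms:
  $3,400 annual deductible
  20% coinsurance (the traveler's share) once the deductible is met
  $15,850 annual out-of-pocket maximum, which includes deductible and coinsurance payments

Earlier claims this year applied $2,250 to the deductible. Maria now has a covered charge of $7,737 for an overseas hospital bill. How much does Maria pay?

Remaining deductible: $3,400 − $2,250 = $1,150.
The remaining $6,587 (= $7,737 − $1,150) moves to coinsurance.
Traveler's 20% share of $6,587 is $1,317.40.
That puts the traveler's cost at $1,150 + $1,317.40 = $2,467.40 before any cap.
Year-to-date out-of-pocket becomes $2,250 + $2,467.40 = $4,717.40, still under the $15,850 maximum, so no cap applies.

$2,467.40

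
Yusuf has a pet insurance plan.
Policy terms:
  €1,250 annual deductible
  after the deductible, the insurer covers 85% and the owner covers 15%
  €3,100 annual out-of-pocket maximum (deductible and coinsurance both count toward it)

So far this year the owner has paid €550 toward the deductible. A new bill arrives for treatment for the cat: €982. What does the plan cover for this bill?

€239.70

Deductible still to meet: €1,250 − €550 = €700.
That leaves €982 − €700 = €282 for coinsurance.
Owner's 15% share of €282 is €42.30.
That puts the owner's cost at €700 + €42.30 = €742.30 before any cap.
Total out-of-pocket so far would be €550 + €742.30 = €1,292.30, below the €3,100 cap — no reduction.
Insurer pays the balance: €982 − €742.30 = €239.70.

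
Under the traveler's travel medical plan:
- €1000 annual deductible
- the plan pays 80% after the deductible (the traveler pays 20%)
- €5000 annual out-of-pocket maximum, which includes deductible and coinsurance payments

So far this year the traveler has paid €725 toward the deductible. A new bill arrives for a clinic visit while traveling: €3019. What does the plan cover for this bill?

€2195.20

€725 of the €1000 deductible is already met, leaving €275.
That leaves €3019 − €275 = €2744 for coinsurance.
Traveler's 20% share of €2744 is €548.80.
That puts the traveler's cost at €275 + €548.80 = €823.80 before any cap.
Year-to-date out-of-pocket becomes €725 + €823.80 = €1548.80, still under the €5000 maximum, so no cap applies.
Insurer pays the balance: €3019 − €823.80 = €2195.20.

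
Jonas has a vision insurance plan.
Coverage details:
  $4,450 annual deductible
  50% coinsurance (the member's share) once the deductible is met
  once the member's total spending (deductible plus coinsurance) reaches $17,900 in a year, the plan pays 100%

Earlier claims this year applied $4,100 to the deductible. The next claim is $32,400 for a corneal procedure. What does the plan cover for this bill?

$18,600

Deductible still to meet: $4,450 − $4,100 = $350.
After the $350 deductible portion, $32,400 − $350 = $32,050 is subject to coinsurance.
Coinsurance: $32,050 × 50% = $16,025.
So the member owes $350 + $16,025 = $16,375 before any cap.
Adding $16,375 to the $4,100 already spent would give $20,475, which exceeds the $17,900 cap; the member pays just $17,900 − $4,100 = $13,800.
The insurer covers the remainder: $32,400 − $13,800 = $18,600.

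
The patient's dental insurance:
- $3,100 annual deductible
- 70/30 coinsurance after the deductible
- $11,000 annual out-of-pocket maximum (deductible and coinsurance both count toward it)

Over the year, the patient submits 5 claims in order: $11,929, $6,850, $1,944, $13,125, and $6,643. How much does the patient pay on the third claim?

$583.20

Claim 1 ($11,929): deductible takes $3,100, $8,829 remains; coinsurance $8,829 × 30% = $2,648.70. Patient pays $5,748.70; OOP now $5,748.70.
Claim 2 ($6,850): deductible met; 30% of $6,850 = $2,055. Patient owes $2,055 (running OOP $7,803.70).
Claim 3 ($1,944): 30% coinsurance on $1,944 = $583.20. Cost to patient: $583.20. OOP to date $8,386.90.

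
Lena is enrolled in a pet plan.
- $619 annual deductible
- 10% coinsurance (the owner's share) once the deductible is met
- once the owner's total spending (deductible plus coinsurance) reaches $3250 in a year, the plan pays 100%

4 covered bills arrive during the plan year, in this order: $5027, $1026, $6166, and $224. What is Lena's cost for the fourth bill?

Claim 1 — $5027: $619 to deductible, leaving $4408; coinsurance $4408 × 10% = $440.80. Owner owes $1059.80 (running OOP $1059.80).
Claim 2 — $1026: deductible already satisfied, so owner's share is 10% × $1026 = $102.60. Owner pays $102.60; OOP now $1162.40.
Claim 3 — $6166: deductible already satisfied, so owner's share is 10% × $6166 = $616.60. Owner owes $616.60 (running OOP $1779).
Claim 4 — $224: deductible already satisfied, so owner's share is 10% × $224 = $22.40. Owner owes $22.40 (running OOP $1801.40).

$22.40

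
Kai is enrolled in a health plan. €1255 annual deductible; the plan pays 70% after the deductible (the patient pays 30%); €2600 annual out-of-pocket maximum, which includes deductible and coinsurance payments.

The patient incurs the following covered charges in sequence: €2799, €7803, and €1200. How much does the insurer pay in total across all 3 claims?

€9202

Claim 1 (€2799): deductible takes €1255, €1544 remains; coinsurance €1544 × 30% = €463.20. Cost to patient: €1718.20. OOP to date €1718.20. Insurer: €2799 − €1718.20 = €1080.80.
Claim 2 (€7803): deductible met; 30% of €7803 = €2340.90. That would push OOP to €4059.10, over the €2600 cap, so patient pays €2600 − €1718.20 = €881.80. Insurer: €7803 − €881.80 = €6921.20.
Claim 3 (€1200): 30% coinsurance on €1200 = €360. OOP would hit €2960 > €2600, so the cap limits the patient to €2600 − €2600 = €0. Insurer: €1200 − €0 = €1200.
Insurer total = bills − patient's total = €11802 − €2600 = €9202.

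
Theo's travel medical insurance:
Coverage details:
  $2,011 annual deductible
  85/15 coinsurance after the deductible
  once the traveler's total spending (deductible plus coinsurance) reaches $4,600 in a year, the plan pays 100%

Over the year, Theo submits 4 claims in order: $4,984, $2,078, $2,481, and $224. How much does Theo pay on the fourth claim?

Bill 1, $4,984: $2,011 to deductible, leaving $2,973; 15% of $2,973 = $445.95. Traveler owes $2,456.95 (running OOP $2,456.95).
Bill 2, $2,078: deductible met; 15% of $2,078 = $311.70. Cost to traveler: $311.70. OOP to date $2,768.65.
Bill 3, $2,481: 15% coinsurance on $2,481 = $372.15. Traveler pays $372.15; OOP now $3,140.80.
Bill 4, $224: 15% coinsurance on $224 = $33.60. Traveler owes $33.60 (running OOP $3,174.40).

$33.60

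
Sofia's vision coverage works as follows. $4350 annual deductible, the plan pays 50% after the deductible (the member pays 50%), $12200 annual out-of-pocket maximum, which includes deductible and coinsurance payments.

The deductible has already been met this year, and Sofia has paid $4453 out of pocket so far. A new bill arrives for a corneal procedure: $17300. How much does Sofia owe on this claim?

$7747

With the deductible met, the entire $17300 is subject to coinsurance.
Member's 50% share of $17300 is $8650.
Year-to-date out-of-pocket would reach $4453 + $8650 = $13103, above the $12200 maximum, so the member pays only $12200 − $4453 = $7747.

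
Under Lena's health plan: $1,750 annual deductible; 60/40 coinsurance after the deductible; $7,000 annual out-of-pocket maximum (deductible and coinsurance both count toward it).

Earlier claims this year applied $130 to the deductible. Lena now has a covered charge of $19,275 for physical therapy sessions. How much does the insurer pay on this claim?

$130 of the $1,750 deductible is already met, leaving $1,620.
After the $1,620 deductible portion, $19,275 − $1,620 = $17,655 is subject to coinsurance.
Coinsurance: $17,655 × 40% = $7,062.
That puts the patient's cost at $1,620 + $7,062 = $8,682 before any cap.
Adding $8,682 to the $130 already spent would give $8,812, which exceeds the $7,000 cap; the patient pays just $7,000 − $130 = $6,870.
Insurer pays the balance: $19,275 − $6,870 = $12,405.

$12,405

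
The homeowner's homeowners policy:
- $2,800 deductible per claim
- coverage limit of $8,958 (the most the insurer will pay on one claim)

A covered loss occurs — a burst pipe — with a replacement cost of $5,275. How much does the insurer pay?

Less the $2,800 deductible: $5,275 − $2,800 = $2,475.
$2,475 ≤ $8,958, so the limit doesn't bind; insurer pays $2,475.

$2,475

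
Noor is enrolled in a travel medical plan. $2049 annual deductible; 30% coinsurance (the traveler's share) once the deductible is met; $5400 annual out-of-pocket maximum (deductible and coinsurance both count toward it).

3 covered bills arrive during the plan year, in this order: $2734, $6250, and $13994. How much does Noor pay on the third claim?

$1270.50

Claim 1 — $2734: deductible takes $2049, $685 remains; traveler's 30% is $205.50. Cost to traveler: $2254.50. OOP to date $2254.50.
Claim 2 — $6250: 30% coinsurance on $6250 = $1875. Traveler pays $1875; OOP now $4129.50.
Claim 3 — $13994: 30% coinsurance on $13994 = $4198.20. OOP would hit $8327.70 > $5400, so the cap limits the traveler to $5400 − $4129.50 = $1270.50.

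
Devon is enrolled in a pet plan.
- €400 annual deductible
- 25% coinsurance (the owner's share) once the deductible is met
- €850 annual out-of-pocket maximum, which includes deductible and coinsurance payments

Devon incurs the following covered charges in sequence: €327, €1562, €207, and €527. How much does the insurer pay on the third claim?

Bill 1, €327: fully absorbed by the deductible. Owner owes €327 (running OOP €327). Plan pays €327 − €327 = €0.
Bill 2, €1562: €73 finishes the deductible; €1489 goes to coinsurance; owner's 25% is €372.25. Owner owes €445.25 (running OOP €772.25). Plan pays €1562 − €445.25 = €1116.75.
Bill 3, €207: deductible met; 25% of €207 = €51.75. Owner pays €51.75; OOP now €824. Insurer: €207 − €51.75 = €155.25.

€155.25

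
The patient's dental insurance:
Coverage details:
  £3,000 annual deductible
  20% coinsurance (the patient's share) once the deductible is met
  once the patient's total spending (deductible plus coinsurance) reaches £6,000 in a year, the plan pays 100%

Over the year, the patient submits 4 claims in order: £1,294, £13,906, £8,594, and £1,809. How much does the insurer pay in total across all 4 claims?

Claim 1 — £1,294: fully absorbed by the deductible. Patient pays £1,294; OOP now £1,294. Insurer: £1,294 − £1,294 = £0.
Claim 2 — £13,906: deductible takes £1,706, £12,200 remains; coinsurance £12,200 × 20% = £2,440. Cost to patient: £4,146. OOP to date £5,440. Plan pays £13,906 − £4,146 = £9,760.
Claim 3 — £8,594: 20% coinsurance on £8,594 = £1,718.80. OOP would hit £7,158.80 > £6,000, so the cap limits the patient to £6,000 − £5,440 = £560. Plan pays £8,594 − £560 = £8,034.
Claim 4 — £1,809: deductible already satisfied, so patient's share is 20% × £1,809 = £361.80. That would push OOP to £6,361.80, over the £6,000 cap, so patient pays £6,000 − £6,000 = £0. Insurer: £1,809 − £0 = £1,809.
Insurer total = bills − patient's total = £25,603 − £6,000 = £19,603.

£19,603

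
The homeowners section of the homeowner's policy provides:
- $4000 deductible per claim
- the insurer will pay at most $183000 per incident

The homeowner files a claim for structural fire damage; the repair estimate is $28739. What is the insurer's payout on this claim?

$24739

Subtract the deductible: $28739 − $4000 = $24739.
$24739 is within the $183000 limit, so the insurer pays $24739.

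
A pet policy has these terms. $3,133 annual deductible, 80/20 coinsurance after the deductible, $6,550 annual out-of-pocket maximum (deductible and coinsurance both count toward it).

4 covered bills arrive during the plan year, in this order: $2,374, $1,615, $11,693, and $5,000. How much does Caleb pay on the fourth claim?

$907.20

Claim 1 ($2,374): fully absorbed by the deductible. Owner owes $2,374 (running OOP $2,374).
Claim 2 ($1,615): deductible takes $759, $856 remains; coinsurance $856 × 20% = $171.20. Owner pays $930.20; OOP now $3,304.20.
Claim 3 ($11,693): 20% coinsurance on $11,693 = $2,338.60. Owner pays $2,338.60; OOP now $5,642.80.
Claim 4 ($5,000): 20% coinsurance on $5,000 = $1,000. OOP would hit $6,642.80 > $6,550, so the cap limits the owner to $6,550 − $5,642.80 = $907.20.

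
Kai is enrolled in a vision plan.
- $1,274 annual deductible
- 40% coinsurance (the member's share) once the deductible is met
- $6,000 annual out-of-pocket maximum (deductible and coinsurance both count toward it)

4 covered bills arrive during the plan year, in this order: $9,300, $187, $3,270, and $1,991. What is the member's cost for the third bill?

$1,308

Claim 1 ($9,300): $1,274 to deductible, leaving $8,026; coinsurance $8,026 × 40% = $3,210.40. Member pays $4,484.40; OOP now $4,484.40.
Claim 2 ($187): deductible already satisfied, so member's share is 40% × $187 = $74.80. Cost to member: $74.80. OOP to date $4,559.20.
Claim 3 ($3,270): 40% coinsurance on $3,270 = $1,308. Member pays $1,308; OOP now $5,867.20.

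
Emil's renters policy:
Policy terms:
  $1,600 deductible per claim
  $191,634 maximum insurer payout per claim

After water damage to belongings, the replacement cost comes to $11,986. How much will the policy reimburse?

Subtract the deductible: $11,986 − $1,600 = $10,386.
$10,386 is within the $191,634 limit, so the insurer pays $10,386.

$10,386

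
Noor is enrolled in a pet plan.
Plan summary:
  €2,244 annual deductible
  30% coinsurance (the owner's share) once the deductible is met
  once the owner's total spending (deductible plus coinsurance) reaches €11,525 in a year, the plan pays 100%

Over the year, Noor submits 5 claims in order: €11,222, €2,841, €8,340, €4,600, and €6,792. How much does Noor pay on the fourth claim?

Claim 1 — €11,222: deductible takes €2,244, €8,978 remains; 30% of €8,978 = €2,693.40. Owner owes €4,937.40 (running OOP €4,937.40).
Claim 2 — €2,841: deductible met; 30% of €2,841 = €852.30. Cost to owner: €852.30. OOP to date €5,789.70.
Claim 3 — €8,340: deductible already satisfied, so owner's share is 30% × €8,340 = €2,502. Owner owes €2,502 (running OOP €8,291.70).
Claim 4 — €4,600: deductible met; 30% of €4,600 = €1,380. Cost to owner: €1,380. OOP to date €9,671.70.

€1,380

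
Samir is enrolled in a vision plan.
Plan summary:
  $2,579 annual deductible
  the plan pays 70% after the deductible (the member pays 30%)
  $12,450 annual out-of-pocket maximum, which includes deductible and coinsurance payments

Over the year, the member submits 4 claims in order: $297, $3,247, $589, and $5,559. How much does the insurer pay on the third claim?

$412.30

Bill 1, $297: all of it applies to the deductible. Member pays $297; OOP now $297. Insurer: $297 − $297 = $0.
Bill 2, $3,247: $2,282 to deductible, leaving $965; coinsurance $965 × 30% = $289.50. Cost to member: $2,571.50. OOP to date $2,868.50. Plan pays $3,247 − $2,571.50 = $675.50.
Bill 3, $589: deductible already satisfied, so member's share is 30% × $589 = $176.70. Member pays $176.70; OOP now $3,045.20. Insurer: $589 − $176.70 = $412.30.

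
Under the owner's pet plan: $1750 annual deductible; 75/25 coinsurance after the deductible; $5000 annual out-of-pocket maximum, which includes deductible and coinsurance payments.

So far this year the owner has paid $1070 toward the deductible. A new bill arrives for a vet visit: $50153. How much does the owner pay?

$3930

Deductible still to meet: $1750 − $1070 = $680.
The remaining $49473 (= $50153 − $680) moves to coinsurance.
25% of $49473 = $12368.25 falls to the owner.
So the owner owes $680 + $12368.25 = $13048.25 before any cap.
That would bring total out-of-pocket to $14118.25, past the $5000 cap. The owner is capped at $5000 − $1070 = $3930 on this claim.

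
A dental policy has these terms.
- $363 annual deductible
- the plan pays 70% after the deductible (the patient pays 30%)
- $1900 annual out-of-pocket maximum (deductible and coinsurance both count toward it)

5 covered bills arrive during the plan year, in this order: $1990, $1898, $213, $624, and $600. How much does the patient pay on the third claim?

Claim 1 — $1990: $363 finishes the deductible; $1627 goes to coinsurance; 30% of $1627 = $488.10. Patient owes $851.10 (running OOP $851.10).
Claim 2 — $1898: deductible already satisfied, so patient's share is 30% × $1898 = $569.40. Patient pays $569.40; OOP now $1420.50.
Claim 3 — $213: deductible met; 30% of $213 = $63.90. Patient owes $63.90 (running OOP $1484.40).

$63.90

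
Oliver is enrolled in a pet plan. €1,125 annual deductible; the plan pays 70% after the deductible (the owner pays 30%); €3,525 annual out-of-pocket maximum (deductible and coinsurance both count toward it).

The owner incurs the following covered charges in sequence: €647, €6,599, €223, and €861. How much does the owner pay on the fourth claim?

€258.30

#1 (€647): fully absorbed by the deductible. Owner owes €647 (running OOP €647).
#2 (€6,599): €478 to deductible, leaving €6,121; 30% of €6,121 = €1,836.30. Cost to owner: €2,314.30. OOP to date €2,961.30.
#3 (€223): deductible met; 30% of €223 = €66.90. Cost to owner: €66.90. OOP to date €3,028.20.
#4 (€861): deductible already satisfied, so owner's share is 30% × €861 = €258.30. Owner pays €258.30; OOP now €3,286.50.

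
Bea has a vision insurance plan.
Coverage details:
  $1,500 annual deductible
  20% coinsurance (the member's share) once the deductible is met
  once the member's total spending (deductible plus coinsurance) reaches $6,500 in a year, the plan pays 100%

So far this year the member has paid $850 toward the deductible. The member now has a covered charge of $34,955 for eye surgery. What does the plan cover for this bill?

$29,305

Remaining deductible: $1,500 − $850 = $650.
That leaves $34,955 − $650 = $34,305 for coinsurance.
Member's 20% share of $34,305 is $6,861.
Member responsibility before any cap: $650 + $6,861 = $7,511.
Year-to-date out-of-pocket would reach $850 + $7,511 = $8,361, above the $6,500 maximum, so the member pays only $6,500 − $850 = $5,650.
The insurer covers the remainder: $34,955 − $5,650 = $29,305.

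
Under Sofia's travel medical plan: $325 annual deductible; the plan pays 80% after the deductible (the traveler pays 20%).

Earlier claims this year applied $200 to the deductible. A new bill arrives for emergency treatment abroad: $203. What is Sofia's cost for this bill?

Remaining deductible: $325 − $200 = $125.
After the $125 deductible portion, $203 − $125 = $78 is subject to coinsurance.
Traveler's 20% share of $78 is $15.60.
That puts the traveler's cost at $125 + $15.60 = $140.60.

$140.60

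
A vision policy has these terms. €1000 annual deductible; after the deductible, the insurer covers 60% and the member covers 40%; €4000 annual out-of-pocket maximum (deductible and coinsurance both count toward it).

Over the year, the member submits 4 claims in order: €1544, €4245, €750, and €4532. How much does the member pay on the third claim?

€300

Claim 1 (€1544): deductible takes €1000, €544 remains; coinsurance €544 × 40% = €217.60. Cost to member: €1217.60. OOP to date €1217.60.
Claim 2 (€4245): deductible already satisfied, so member's share is 40% × €4245 = €1698. Member owes €1698 (running OOP €2915.60).
Claim 3 (€750): 40% coinsurance on €750 = €300. Member owes €300 (running OOP €3215.60).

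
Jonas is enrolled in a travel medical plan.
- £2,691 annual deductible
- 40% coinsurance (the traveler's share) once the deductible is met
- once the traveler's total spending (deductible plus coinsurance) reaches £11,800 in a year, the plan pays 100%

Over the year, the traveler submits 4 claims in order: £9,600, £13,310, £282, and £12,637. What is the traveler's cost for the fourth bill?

Claim 1 (£9,600): £2,691 finishes the deductible; £6,909 goes to coinsurance; 40% of £6,909 = £2,763.60. Traveler owes £5,454.60 (running OOP £5,454.60).
Claim 2 (£13,310): deductible met; 40% of £13,310 = £5,324. Cost to traveler: £5,324. OOP to date £10,778.60.
Claim 3 (£282): 40% coinsurance on £282 = £112.80. Cost to traveler: £112.80. OOP to date £10,891.40.
Claim 4 (£12,637): 40% coinsurance on £12,637 = £5,054.80. That would push OOP to £15,946.20, over the £11,800 cap, so traveler pays £11,800 − £10,891.40 = £908.60.

£908.60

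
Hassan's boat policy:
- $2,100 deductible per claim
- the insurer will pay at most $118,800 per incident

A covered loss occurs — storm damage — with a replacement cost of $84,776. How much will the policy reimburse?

$82,676

Subtract the deductible: $84,776 − $2,100 = $82,676.
That's under the $118,800 cap, so the insurer reimburses the full $82,676.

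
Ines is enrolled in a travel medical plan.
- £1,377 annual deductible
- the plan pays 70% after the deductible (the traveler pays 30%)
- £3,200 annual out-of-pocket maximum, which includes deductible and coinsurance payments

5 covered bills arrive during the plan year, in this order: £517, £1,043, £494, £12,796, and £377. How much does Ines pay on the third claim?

Bill 1, £517: entire amount goes to the deductible. Cost to traveler: £517. OOP to date £517.
Bill 2, £1,043: deductible takes £860, £183 remains; 30% of £183 = £54.90. Traveler pays £914.90; OOP now £1,431.90.
Bill 3, £494: deductible met; 30% of £494 = £148.20. Traveler pays £148.20; OOP now £1,580.10.

£148.20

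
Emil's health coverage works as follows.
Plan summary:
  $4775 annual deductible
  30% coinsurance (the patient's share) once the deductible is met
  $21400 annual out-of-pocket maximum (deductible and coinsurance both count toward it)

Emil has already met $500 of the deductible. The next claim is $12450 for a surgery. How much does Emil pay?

$6727.50

Deductible still to meet: $4775 − $500 = $4275.
That leaves $12450 − $4275 = $8175 for coinsurance.
Patient's 30% share of $8175 is $2452.50.
That puts the patient's cost at $4275 + $2452.50 = $6727.50 before any cap.
Total out-of-pocket so far would be $500 + $6727.50 = $7227.50, below the $21400 cap — no reduction.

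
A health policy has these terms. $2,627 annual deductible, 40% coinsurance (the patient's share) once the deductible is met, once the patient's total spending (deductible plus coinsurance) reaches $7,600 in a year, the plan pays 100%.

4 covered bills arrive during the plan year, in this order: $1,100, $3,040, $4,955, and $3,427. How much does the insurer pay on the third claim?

#1 ($1,100): fully absorbed by the deductible. Patient owes $1,100 (running OOP $1,100). Insurer: $1,100 − $1,100 = $0.
#2 ($3,040): deductible takes $1,527, $1,513 remains; 40% of $1,513 = $605.20. Cost to patient: $2,132.20. OOP to date $3,232.20. Insurer: $3,040 − $2,132.20 = $907.80.
#3 ($4,955): deductible already satisfied, so patient's share is 40% × $4,955 = $1,982. Cost to patient: $1,982. OOP to date $5,214.20. Insurer: $4,955 − $1,982 = $2,973.

$2,973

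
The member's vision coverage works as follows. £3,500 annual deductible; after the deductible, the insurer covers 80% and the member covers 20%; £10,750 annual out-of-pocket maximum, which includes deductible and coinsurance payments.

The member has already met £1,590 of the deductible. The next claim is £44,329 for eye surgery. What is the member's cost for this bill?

£9,160

Deductible still to meet: £3,500 − £1,590 = £1,910.
The remaining £42,419 (= £44,329 − £1,910) moves to coinsurance.
20% of £42,419 = £8,483.80 falls to the member.
Member responsibility before any cap: £1,910 + £8,483.80 = £10,393.80.
Adding £10,393.80 to the £1,590 already spent would give £11,983.80, which exceeds the £10,750 cap; the member pays just £10,750 − £1,590 = £9,160.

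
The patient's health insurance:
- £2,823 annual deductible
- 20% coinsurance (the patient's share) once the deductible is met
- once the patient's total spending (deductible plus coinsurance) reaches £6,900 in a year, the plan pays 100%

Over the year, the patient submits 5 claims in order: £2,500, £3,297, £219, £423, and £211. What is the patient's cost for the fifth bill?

£42.20

Claim 1 (£2,500): fully absorbed by the deductible. Patient pays £2,500; OOP now £2,500.
Claim 2 (£3,297): £323 to deductible, leaving £2,974; coinsurance £2,974 × 20% = £594.80. Patient pays £917.80; OOP now £3,417.80.
Claim 3 (£219): deductible already satisfied, so patient's share is 20% × £219 = £43.80. Cost to patient: £43.80. OOP to date £3,461.60.
Claim 4 (£423): deductible met; 20% of £423 = £84.60. Patient pays £84.60; OOP now £3,546.20.
Claim 5 (£211): 20% coinsurance on £211 = £42.20. Patient pays £42.20; OOP now £3,588.40.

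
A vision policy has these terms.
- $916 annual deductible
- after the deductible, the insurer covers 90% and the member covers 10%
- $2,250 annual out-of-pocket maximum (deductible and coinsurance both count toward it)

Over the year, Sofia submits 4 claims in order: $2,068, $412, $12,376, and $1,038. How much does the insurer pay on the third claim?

#1 ($2,068): $916 to deductible, leaving $1,152; 10% of $1,152 = $115.20. Cost to member: $1,031.20. OOP to date $1,031.20. Plan pays $2,068 − $1,031.20 = $1,036.80.
#2 ($412): 10% coinsurance on $412 = $41.20. Member pays $41.20; OOP now $1,072.40. Insurer: $412 − $41.20 = $370.80.
#3 ($12,376): deductible met; 10% of $12,376 = $1,237.60. OOP would hit $2,310 > $2,250, so the cap limits the member to $2,250 − $1,072.40 = $1,177.60. Plan pays $12,376 − $1,177.60 = $11,198.40.

$11,198.40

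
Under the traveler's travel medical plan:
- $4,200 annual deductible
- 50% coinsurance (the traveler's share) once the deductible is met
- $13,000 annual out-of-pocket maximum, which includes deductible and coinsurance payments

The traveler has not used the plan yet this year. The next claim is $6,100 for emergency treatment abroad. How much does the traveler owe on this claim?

Deductible not yet touched, so the first $4,200 of the bill goes to the deductible.
After the $4,200 deductible portion, $6,100 − $4,200 = $1,900 is subject to coinsurance.
Coinsurance: $1,900 × 50% = $950.
Traveler responsibility before any cap: $4,200 + $950 = $5,150.
Year-to-date out-of-pocket becomes $0 + $5,150 = $5,150, still under the $13,000 maximum, so no cap applies.

$5,150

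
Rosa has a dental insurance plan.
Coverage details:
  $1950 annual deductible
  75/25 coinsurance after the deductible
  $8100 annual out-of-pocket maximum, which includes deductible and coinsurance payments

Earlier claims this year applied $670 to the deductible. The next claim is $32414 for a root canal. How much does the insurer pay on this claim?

Remaining deductible: $1950 − $670 = $1280.
After the $1280 deductible portion, $32414 − $1280 = $31134 is subject to coinsurance.
25% of $31134 = $7783.50 falls to the patient.
So the patient owes $1280 + $7783.50 = $9063.50 before any cap.
That would bring total out-of-pocket to $9733.50, past the $8100 cap. The patient is capped at $8100 − $670 = $7430 on this claim.
The insurer covers the remainder: $32414 − $7430 = $24984.

$24984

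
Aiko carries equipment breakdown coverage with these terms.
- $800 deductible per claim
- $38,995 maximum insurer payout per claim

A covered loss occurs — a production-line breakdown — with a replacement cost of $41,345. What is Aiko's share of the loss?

Subtract the deductible: $41,345 − $800 = $40,545.
The $38,995 per-incident cap binds; insurer pays $38,995.
Out of pocket: $41,345 − $38,995 = $2,350.

$2,350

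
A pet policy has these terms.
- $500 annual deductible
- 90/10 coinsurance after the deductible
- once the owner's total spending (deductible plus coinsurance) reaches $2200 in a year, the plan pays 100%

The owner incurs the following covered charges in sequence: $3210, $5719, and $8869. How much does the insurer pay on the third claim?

$8011.90

Claim 1 — $3210: $500 finishes the deductible; $2710 goes to coinsurance; coinsurance $2710 × 10% = $271. Cost to owner: $771. OOP to date $771. Insurer: $3210 − $771 = $2439.
Claim 2 — $5719: deductible already satisfied, so owner's share is 10% × $5719 = $571.90. Cost to owner: $571.90. OOP to date $1342.90. Insurer: $5719 − $571.90 = $5147.10.
Claim 3 — $8869: deductible already satisfied, so owner's share is 10% × $8869 = $886.90. OOP would hit $2229.80 > $2200, so the cap limits the owner to $2200 − $1342.90 = $857.10. Plan pays $8869 − $857.10 = $8011.90.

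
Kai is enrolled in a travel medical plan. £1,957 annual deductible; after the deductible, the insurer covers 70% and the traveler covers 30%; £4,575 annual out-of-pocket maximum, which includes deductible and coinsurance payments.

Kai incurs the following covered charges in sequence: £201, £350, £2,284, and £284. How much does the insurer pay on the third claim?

Bill 1, £201: entire amount goes to the deductible. Cost to traveler: £201. OOP to date £201. Plan pays £201 − £201 = £0.
Bill 2, £350: all of it applies to the deductible. Traveler owes £350 (running OOP £551). Insurer: £350 − £350 = £0.
Bill 3, £2,284: deductible takes £1,406, £878 remains; 30% of £878 = £263.40. Cost to traveler: £1,669.40. OOP to date £2,220.40. Plan pays £2,284 − £1,669.40 = £614.60.

£614.60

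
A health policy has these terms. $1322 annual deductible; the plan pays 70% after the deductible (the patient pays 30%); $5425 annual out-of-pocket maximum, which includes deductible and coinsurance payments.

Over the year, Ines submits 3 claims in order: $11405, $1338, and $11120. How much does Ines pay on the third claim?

$676.70

Claim 1 ($11405): $1322 finishes the deductible; $10083 goes to coinsurance; patient's 30% is $3024.90. Patient pays $4346.90; OOP now $4346.90.
Claim 2 ($1338): deductible already satisfied, so patient's share is 30% × $1338 = $401.40. Patient pays $401.40; OOP now $4748.30.
Claim 3 ($11120): deductible already satisfied, so patient's share is 30% × $11120 = $3336. That would push OOP to $8084.30, over the $5425 cap, so patient pays $5425 − $4748.30 = $676.70.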